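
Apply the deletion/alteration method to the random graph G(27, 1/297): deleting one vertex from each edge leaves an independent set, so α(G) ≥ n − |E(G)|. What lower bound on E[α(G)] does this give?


E[|E(G)|] = C(27, 2)·p = 351 · (1/297) = 13/11.
E[α(G)] ≥ n − E[|E(G)|] = 27 − 13/11 = 284/11.
Numerically: ≈ 25.81818.
(This is only a lower bound; the true E[α(G)] may be larger.)

E[α(G)] ≥ 284/11 ≈ 25.81818.


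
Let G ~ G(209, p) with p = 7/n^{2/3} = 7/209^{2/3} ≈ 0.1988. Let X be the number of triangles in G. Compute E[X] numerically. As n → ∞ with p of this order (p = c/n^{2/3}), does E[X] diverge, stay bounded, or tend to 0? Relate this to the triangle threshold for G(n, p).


Number of potential triangles: C(209, 3) = 1499784.
Each occurs with probability p³ ≈ (0.1988)³ ≈ 7.852384e-03.
By linearity: E[X] = C(209, 3)·p³ ≈ 1499784 · 7.852384e-03 ≈ 11776.8804.
Since α = 2/3 < 1, p = c/n^{2/3} ≫ 1/n is above the triangle threshold p ~ 1/n. Asymptotically E[X] ~ (c³/6)·n^{3(1−α)} = (7³/6)·n^{1} → ∞; triangles are abundant w.h.p.

E[X] ≈ 11776.8804; in regime p = Θ(1/n^{2/3}) E[X] diverges (above the triangle threshold p ~ 1/n).


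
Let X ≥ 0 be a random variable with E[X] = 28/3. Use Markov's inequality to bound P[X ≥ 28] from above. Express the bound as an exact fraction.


μ = E[X] = 28/3, a = 28.
Markov: P[X ≥ 28] ≤ μ/a = (28/3)/28 = 1/3.
Numerically: ≈ 0.3333.
(Since a = 28 > μ = 9.3333, the bound 1/3 is < 1 and informative.)

P[X ≥ 28] ≤ 1/3 ≈ 0.3333.


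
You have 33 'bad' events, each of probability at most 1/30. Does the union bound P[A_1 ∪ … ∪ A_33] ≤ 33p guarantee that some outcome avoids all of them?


Union bound: P[∪_{i=1}^{33} A_i] ≤ Σ_i P[A_i] ≤ 33·p = 33·(1/30) = 11/10.
Numerically: 11/10 ≈ 1.100000.
Is 11/10 < 1? NO.
Since the bound 11/10 is ≥ 1, the union bound is uninformative here; it does NOT by itself certify existence.

33·p = 11/10 ≈ 1.100000; existence NOT certified by the union bound.


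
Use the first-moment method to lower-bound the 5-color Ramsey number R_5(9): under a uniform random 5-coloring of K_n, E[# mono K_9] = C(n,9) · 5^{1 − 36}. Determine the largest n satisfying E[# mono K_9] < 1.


We need C(n, 9) · 5^{1 − 36} < 1, i.e. C(n, 9) < 5^{36 − 1} = 2910383045673370361328125.
Check values of n near the boundary:
  n = 2166: C(2166, 9) = 2844037944203015677277940; 2844037944203015677277940 < 2910383045673370361328125? YES
  n = 2167: C(2167, 9) = 2855899084841489792706810; 2855899084841489792706810 < 2910383045673370361328125? YES
  n = 2168: C(2168, 9) = 2867804175977929537095120; 2867804175977929537095120 < 2910383045673370361328125? YES
  n = 2169: C(2169, 9) = 2879753360044504243499683; 2879753360044504243499683 < 2910383045673370361328125? YES
  n = 2170: C(2170, 9) = 2891746779868845075610510; 2891746779868845075610510 < 2910383045673370361328125? YES
  n = 2171: C(2171, 9) = 2903784578674959601827205; 2903784578674959601827205 < 2910383045673370361328125? YES
  n = 2172: C(2172, 9) = 2915866900084148060642020; 2915866900084148060642020 < 2910383045673370361328125? NO
The largest n with C(n, 9) < 2910383045673370361328125 is n = 2171 (where E[X] = 580756915734991920365441/582076609134674072265625 ≈ 0.997733). Hence R_5(9) > 2171, i.e. R_5(9) ≥ 2172.

Largest n = 2171; hence R_5(9) > 2171.


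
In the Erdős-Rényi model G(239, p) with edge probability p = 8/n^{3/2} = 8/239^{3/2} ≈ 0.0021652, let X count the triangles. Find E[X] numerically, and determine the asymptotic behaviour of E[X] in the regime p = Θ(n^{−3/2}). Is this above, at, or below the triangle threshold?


Number of potential triangles: C(239, 3) = 2246839.
Each occurs with probability p³ ≈ (0.0021652)³ ≈ 1.0150312e-08.
By linearity: E[X] = C(239, 3)·p³ ≈ 2246839 · 1.0150312e-08 ≈ 0.02281.
Since α = 3/2 > 1, p = c/n^{3/2} = o(1/n) is below the triangle threshold p ~ 1/n. Asymptotically E[X] ~ (c³/6)·n^{3(1−α)} = (8³/6)·n^{-1.5} → 0, so by Markov's inequality G has no triangles w.h.p.

E[X] ≈ 0.02281; in regime p = Θ(1/n^{3/2}) E[X] tends to 0 (below the triangle threshold p ~ 1/n).


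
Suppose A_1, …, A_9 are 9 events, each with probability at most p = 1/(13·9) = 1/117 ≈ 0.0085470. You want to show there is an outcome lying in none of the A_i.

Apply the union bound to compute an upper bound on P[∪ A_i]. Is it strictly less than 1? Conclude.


Union bound: P[∪_{i=1}^{9} A_i] ≤ Σ_i P[A_i] ≤ 9·p = 9·(1/117) = 1/13.
Numerically: 1/13 ≈ 0.0769231.
Is 1/13 < 1? YES.
Since P[∪ A_i] ≤ 1/13 < 1, the complement has P[∩ A_i^c] ≥ 1 − 1/13 = 12/13 > 0, so some outcome avoids every A_i.

9·p = 1/13 ≈ 0.0769231; existence CERTIFIED by the union bound.


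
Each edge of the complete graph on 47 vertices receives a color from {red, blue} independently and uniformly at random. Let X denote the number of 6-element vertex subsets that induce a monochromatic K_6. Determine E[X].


Let X = Σ_S X_S over the C(47, 6) = 10737573 subsets S of size 6, where X_S = 1 if the K_6 on S is monochromatic.
For a fixed S, the K_6 on S has C(6, 2) = 15 edges. P[all 15 edges red] = (1/2)^15, and likewise for blue, so P[monochromatic] = 2·(1/2)^15 = 2^{1 − 15} = 1/16384.
Summing: E[X] = C(47, 6) · 2^{1 − 15} = 10737573 · 1/16384 = 10737573/16384.
Numerically: E[X] ≈ 655.36945.

E[X] = C(47,6)·2^(1−C(6,2)) = 10737573/16384 ≈ 655.36945.


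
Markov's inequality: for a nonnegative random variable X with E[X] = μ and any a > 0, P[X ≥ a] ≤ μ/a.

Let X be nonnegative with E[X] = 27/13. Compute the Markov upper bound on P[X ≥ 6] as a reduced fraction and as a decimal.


μ = E[X] = 27/13, a = 6.
Markov: P[X ≥ 6] ≤ μ/a = (27/13)/6 = 9/26.
Numerically: ≈ 0.346.
(Since a = 6 > μ = 2.077, the bound 9/26 is < 1 and informative.)

P[X ≥ 6] ≤ 9/26 ≈ 0.346.


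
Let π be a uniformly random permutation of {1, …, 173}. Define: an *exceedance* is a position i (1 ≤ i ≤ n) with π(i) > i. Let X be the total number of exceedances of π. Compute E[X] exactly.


Write X = Σ_{i=1}^{173} X_i, where X_i = 1_{π(i) > i}.
For each fixed i, π(i) is uniform over {1, …, 173} (marginal of a uniform permutation), so P[π(i) > i] = (n − i)/n. Summing: Σ_{i=1}^{173} (n − i)/n = (0 + 1 + … + 172)/173 = 173(173 − 1)/(2·173) = (173 − 1)/2.
Hence E[X] = Σ_{i=1}^{173} (173 − i)/173 = 86 ≈ 86.000.

E[X] = 86 = 86.000.


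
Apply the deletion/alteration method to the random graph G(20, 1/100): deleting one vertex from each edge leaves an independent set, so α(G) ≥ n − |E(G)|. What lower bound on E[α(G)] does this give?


E[|E(G)|] = C(20, 2)·p = 190 · (1/100) = 19/10.
E[α(G)] ≥ n − E[|E(G)|] = 20 − 19/10 = 181/10.
Numerically: ≈ 18.100000.
(This is only a lower bound; the true E[α(G)] may be larger.)

E[α(G)] ≥ 181/10 ≈ 18.100000.


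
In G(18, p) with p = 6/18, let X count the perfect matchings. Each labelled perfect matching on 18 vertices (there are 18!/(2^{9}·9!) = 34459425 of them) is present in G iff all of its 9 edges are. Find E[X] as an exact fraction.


K_18 has 18!/(2^{9}·9!) = 34459425 labelled perfect matchings.
For each such perfect matching H, let X_H = 1 if all 9 edges of H are present in G. Then P[X_H = 1] = p^{9} = (1/3)^{9} = 1/19683.
Summing the indicators: E[X] = Σ_H E[X_H] = 34459425 · p^{9} = 34459425 · 1/19683 = 425425/243.
Numerically: E[X] ≈ 1750.72.

E[X] = 34459425 · (1/3)^{9} = 425425/243 ≈ 1750.72.


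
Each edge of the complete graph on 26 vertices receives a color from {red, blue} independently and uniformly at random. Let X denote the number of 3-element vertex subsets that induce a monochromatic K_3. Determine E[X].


Let X = Σ_S X_S over the C(26, 3) = 2600 subsets S of size 3, where X_S = 1 if the K_3 on S is monochromatic.
For a fixed S, the K_3 on S has C(3, 2) = 3 edges. P[all 3 edges red] = (1/2)^3, and likewise for blue, so P[monochromatic] = 2·(1/2)^3 = 2^{1 − 3} = 1/4.
By linearity of expectation: E[X] = C(26, 3) · 2^{1 − 3} = 2600 · 1/4 = 650.
Numerically: E[X] ≈ 650.000000.

E[X] = C(26,3)·2^(1−C(3,2)) = 650 ≈ 650.000000.


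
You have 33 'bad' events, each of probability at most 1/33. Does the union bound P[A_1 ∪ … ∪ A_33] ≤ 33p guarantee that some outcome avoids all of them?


Union bound: P[∪_{i=1}^{33} A_i] ≤ Σ_i P[A_i] ≤ 33·p = 33·(1/33) = 1.
Numerically: 1 ≈ 1.0000.
Is 1 < 1? NO.
Since the bound 1 is ≥ 1, the union bound is uninformative here; it does NOT by itself certify existence.

33·p = 1 ≈ 1.0000; existence NOT certified by the union bound.


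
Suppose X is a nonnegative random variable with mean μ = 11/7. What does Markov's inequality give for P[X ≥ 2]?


μ = E[X] = 11/7, a = 2.
Markov: P[X ≥ 2] ≤ μ/a = (11/7)/2 = 11/14.
Numerically: ≈ 0.78571.
(Since a = 2 > μ = 1.57143, the bound 11/14 is < 1 and informative.)

P[X ≥ 2] ≤ 11/14 ≈ 0.78571.


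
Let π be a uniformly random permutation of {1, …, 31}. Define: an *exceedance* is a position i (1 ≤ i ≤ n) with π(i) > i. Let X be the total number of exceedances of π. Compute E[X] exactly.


Write X = Σ_{i=1}^{31} X_i, where X_i = 1_{π(i) > i}.
For each fixed i, π(i) is uniform over {1, …, 31} (marginal of a uniform permutation), so P[π(i) > i] = (n − i)/n. Summing: Σ_{i=1}^{31} (n − i)/n = (0 + 1 + … + 30)/31 = 31(31 − 1)/(2·31) = (31 − 1)/2.
Hence E[X] = Σ_{i=1}^{31} (31 − i)/31 = 15 ≈ 15.000000.

E[X] = 15 = 15.000000.


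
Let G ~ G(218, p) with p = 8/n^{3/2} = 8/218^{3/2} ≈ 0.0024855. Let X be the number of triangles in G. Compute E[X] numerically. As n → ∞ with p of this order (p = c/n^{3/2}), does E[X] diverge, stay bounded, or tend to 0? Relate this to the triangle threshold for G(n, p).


Number of potential triangles: C(218, 3) = 1703016.
Each occurs with probability p³ ≈ (0.0024855)³ ≈ 1.5353795e-08.
By linearity: E[X] = C(218, 3)·p³ ≈ 1703016 · 1.5353795e-08 ≈ 0.02615.
Since α = 3/2 > 1, p = c/n^{3/2} = o(1/n) is below the triangle threshold p ~ 1/n. Asymptotically E[X] ~ (c³/6)·n^{3(1−α)} = (8³/6)·n^{-1.5} → 0, so by Markov's inequality G has no triangles w.h.p.

E[X] ≈ 0.02615; in regime p = Θ(1/n^{3/2}) E[X] tends to 0 (below the triangle threshold p ~ 1/n).


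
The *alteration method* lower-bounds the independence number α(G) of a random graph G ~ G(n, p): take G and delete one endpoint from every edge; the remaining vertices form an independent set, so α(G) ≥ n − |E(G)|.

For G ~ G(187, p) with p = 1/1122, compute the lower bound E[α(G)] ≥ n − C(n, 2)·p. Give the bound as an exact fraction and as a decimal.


E[|E(G)|] = C(187, 2)·p = 17391 · (1/1122) = 31/2.
E[α(G)] ≥ n − E[|E(G)|] = 187 − 31/2 = 343/2.
Numerically: ≈ 171.50000.
(This is only a lower bound; the true E[α(G)] may be larger.)

E[α(G)] ≥ 343/2 ≈ 171.50000.


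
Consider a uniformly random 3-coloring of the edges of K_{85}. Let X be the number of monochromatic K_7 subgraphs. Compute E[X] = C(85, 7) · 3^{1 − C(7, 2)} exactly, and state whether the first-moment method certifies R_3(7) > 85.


E[X] = C(85, 7) · 3^{1 − 21} = 4935847320 · 3^{−20} = 4935847320/3486784401.
As a reduced fraction: E[X] = 182809160/129140163 ≈ 1.4155872.
Is E[X] < 1? NO.
Since E[X] ≥ 1, the first-moment bound is inconclusive at n = 85; it does NOT by itself certify R_3(7) > 85.

E[X] = 182809160/129140163 ≈ 1.4155872; E[X] ≥ 1; first-moment method inconclusive here.


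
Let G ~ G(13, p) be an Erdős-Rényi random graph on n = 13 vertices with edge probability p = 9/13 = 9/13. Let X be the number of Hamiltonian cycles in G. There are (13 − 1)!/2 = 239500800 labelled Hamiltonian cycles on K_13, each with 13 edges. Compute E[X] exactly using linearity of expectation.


K_13 has (13 − 1)!/2 = 239500800 labelled Hamiltonian cycles.
For each such Hamiltonian cycle H, let X_H = 1 if all 13 edges of H are present in G. Then P[X_H = 1] = p^{13} = (9/13)^{13} = 2541865828329/302875106592253.
Summing the indicators: E[X] = Σ_H E[X_H] = 239500800 · p^{13} = 239500800 · 2541865828329/302875106592253 = 608778899377458163200/302875106592253.
Numerically: E[X] ≈ 2.01e+06.

E[X] = 239500800 · (9/13)^{13} = 608778899377458163200/302875106592253 ≈ 2.01e+06.


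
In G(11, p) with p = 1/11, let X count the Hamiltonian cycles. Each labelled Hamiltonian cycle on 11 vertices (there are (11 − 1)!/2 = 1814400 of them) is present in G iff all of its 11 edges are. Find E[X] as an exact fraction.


K_11 has (11 − 1)!/2 = 1814400 labelled Hamiltonian cycles.
For each such Hamiltonian cycle H, let X_H = 1 if all 11 edges of H are present in G. Then P[X_H = 1] = p^{11} = (1/11)^{11} = 1/285311670611.
By linearity of expectation: E[X] = Σ_H E[X_H] = 1814400 · p^{11} = 1814400 · 1/285311670611 = 1814400/285311670611.
Numerically: E[X] ≈ 6.3594e-06.

E[X] = 1814400 · (1/11)^{11} = 1814400/285311670611 ≈ 6.3594e-06.


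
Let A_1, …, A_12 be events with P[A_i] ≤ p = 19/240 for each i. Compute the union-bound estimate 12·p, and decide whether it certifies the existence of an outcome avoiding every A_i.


Union bound: P[∪_{i=1}^{12} A_i] ≤ Σ_i P[A_i] ≤ 12·p = 12·(19/240) = 19/20.
Numerically: 19/20 ≈ 0.9500.
Is 19/20 < 1? YES.
Since P[∪ A_i] ≤ 19/20 < 1, the complement has P[∩ A_i^c] ≥ 1 − 19/20 = 1/20 > 0, so some outcome avoids every A_i.

12·p = 19/20 ≈ 0.9500; existence CERTIFIED by the union bound.


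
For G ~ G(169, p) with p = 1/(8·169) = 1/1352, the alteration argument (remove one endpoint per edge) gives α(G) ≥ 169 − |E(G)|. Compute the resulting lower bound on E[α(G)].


E[|E(G)|] = C(169, 2)·p = 14196 · (1/1352) = 21/2.
E[α(G)] ≥ n − E[|E(G)|] = 169 − 21/2 = 317/2.
Numerically: ≈ 158.5000.
(This is only a lower bound; the true E[α(G)] may be larger.)

E[α(G)] ≥ 317/2 ≈ 158.5000.


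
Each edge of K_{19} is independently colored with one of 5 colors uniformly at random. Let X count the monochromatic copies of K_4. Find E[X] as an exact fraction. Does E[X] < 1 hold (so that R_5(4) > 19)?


E[X] = C(19, 4) · 5^{1 − 6} = 3876 · 5^{−5} = 3876/3125.
As a reduced fraction: E[X] = 3876/3125 ≈ 1.240320.
Is E[X] < 1? NO.
Since E[X] ≥ 1, the first-moment bound is inconclusive at n = 19; it does NOT by itself certify R_5(4) > 19.

E[X] = 3876/3125 ≈ 1.240320; E[X] ≥ 1; first-moment method inconclusive here.


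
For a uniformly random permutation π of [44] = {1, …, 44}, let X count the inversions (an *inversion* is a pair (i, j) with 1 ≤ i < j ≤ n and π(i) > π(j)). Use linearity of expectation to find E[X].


Write X = Σ X_I over the C(44, 2) = 946 pairs i < j, with X_I the indicator of one inversion.
There are 946 indicators.
For each fixed pair i < j, the values π(i) and π(j) are two distinct elements of {1, …, 44} in uniformly random order; by symmetry P[π(i) > π(j)] = 1/2.
By linearity: E[X] = 946 · (1/2) = C(44, 2) · (1/2) = 946/2 = 473 ≈ 473.00000.

E[X] = 473 = 473.00000.


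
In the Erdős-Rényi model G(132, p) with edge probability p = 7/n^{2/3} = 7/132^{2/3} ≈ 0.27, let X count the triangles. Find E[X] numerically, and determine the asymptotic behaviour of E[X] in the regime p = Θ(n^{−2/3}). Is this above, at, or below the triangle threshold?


Number of potential triangles: C(132, 3) = 374660.
Each occurs with probability p³ ≈ (0.27)³ ≈ 1.96855e-02.
By linearity: E[X] = C(132, 3)·p³ ≈ 374660 · 1.96855e-02 ≈ 7375.366.
Since α = 2/3 < 1, p = c/n^{2/3} ≫ 1/n is above the triangle threshold p ~ 1/n. Asymptotically E[X] ~ (c³/6)·n^{3(1−α)} = (7³/6)·n^{1} → ∞; triangles are abundant w.h.p.

E[X] ≈ 7375.366; in regime p = Θ(1/n^{2/3}) E[X] diverges (above the triangle threshold p ~ 1/n).


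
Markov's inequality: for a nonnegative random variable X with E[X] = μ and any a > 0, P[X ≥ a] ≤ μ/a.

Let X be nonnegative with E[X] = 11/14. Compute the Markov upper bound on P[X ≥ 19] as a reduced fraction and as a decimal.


μ = E[X] = 11/14, a = 19.
Markov: P[X ≥ 19] ≤ μ/a = (11/14)/19 = 11/266.
Numerically: ≈ 0.041.
(Since a = 19 > μ = 0.786, the bound 11/266 is < 1 and informative.)

P[X ≥ 19] ≤ 11/266 ≈ 0.041.


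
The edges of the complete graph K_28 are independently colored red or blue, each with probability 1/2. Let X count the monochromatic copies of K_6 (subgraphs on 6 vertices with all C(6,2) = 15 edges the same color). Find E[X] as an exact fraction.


Let X = Σ_S X_S over the C(28, 6) = 376740 subsets S of size 6, where X_S = 1 if the K_6 on S is monochromatic.
For a fixed S, the K_6 on S has C(6, 2) = 15 edges. P[all 15 edges red] = (1/2)^15, and likewise for blue, so P[monochromatic] = 2·(1/2)^15 = 2^{1 − 15} = 1/16384.
By linearity of expectation: E[X] = C(28, 6) · 2^{1 − 15} = 376740 · 1/16384 = 94185/4096.
Numerically: E[X] ≈ 22.99438.

E[X] = C(28,6)·2^(1−C(6,2)) = 94185/4096 ≈ 22.99438.


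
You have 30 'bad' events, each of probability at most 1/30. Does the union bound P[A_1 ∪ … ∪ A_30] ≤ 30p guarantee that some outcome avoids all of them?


Union bound: P[∪_{i=1}^{30} A_i] ≤ Σ_i P[A_i] ≤ 30·p = 30·(1/30) = 1.
Numerically: 1 ≈ 1.000.
Is 1 < 1? NO.
Since the bound 1 is ≥ 1, the union bound is uninformative here; it does NOT by itself certify existence.

30·p = 1 ≈ 1.000; existence NOT certified by the union bound.


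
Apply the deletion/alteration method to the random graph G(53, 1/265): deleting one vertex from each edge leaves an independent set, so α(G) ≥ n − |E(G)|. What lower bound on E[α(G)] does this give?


E[|E(G)|] = C(53, 2)·p = 1378 · (1/265) = 26/5.
E[α(G)] ≥ n − E[|E(G)|] = 53 − 26/5 = 239/5.
Numerically: ≈ 47.80000.
(This is only a lower bound; the true E[α(G)] may be larger.)

E[α(G)] ≥ 239/5 ≈ 47.80000.


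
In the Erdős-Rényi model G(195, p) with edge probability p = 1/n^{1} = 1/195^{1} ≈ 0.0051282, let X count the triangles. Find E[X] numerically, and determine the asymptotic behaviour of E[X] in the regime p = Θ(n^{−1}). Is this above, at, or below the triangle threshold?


Number of potential triangles: C(195, 3) = 1216865.
Each occurs with probability p³ ≈ (0.0051282)³ ≈ 1.3486404e-07.
By linearity: E[X] = C(195, 3)·p³ ≈ 1216865 · 1.3486404e-07 ≈ 0.16411.
Here α = 1, so p = 1/n is exactly at the triangle threshold p ~ 1/n. Asymptotically E[X] → c³/6 = 1³/6 = 1/6 ≈ 0.16667, a bounded constant. In this regime the triangle count is asymptotically Poisson(c³/6).

E[X] ≈ 0.16411; in regime p = Θ(1/n^{1}) E[X] stays bounded (at the triangle threshold p ~ 1/n).


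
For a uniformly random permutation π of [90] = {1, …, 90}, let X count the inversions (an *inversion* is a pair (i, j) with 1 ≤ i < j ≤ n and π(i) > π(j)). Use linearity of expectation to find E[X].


Write X = Σ X_I over the C(90, 2) = 4005 pairs i < j, with X_I the indicator of one inversion.
There are 4005 indicators.
For each fixed pair i < j, the values π(i) and π(j) are two distinct elements of {1, …, 90} in uniformly random order; by symmetry P[π(i) > π(j)] = 1/2.
By linearity: E[X] = 4005 · (1/2) = C(90, 2) · (1/2) = 4005/2 = 4005/2 ≈ 2002.500000.

E[X] = 4005/2 = 2002.500000.


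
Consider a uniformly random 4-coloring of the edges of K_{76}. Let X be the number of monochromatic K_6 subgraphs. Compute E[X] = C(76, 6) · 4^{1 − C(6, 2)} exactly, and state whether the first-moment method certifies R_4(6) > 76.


E[X] = C(76, 6) · 4^{1 − 15} = 218618940 · 4^{−14} = 218618940/268435456.
As a reduced fraction: E[X] = 54654735/67108864 ≈ 0.814419.
Is E[X] < 1? YES.
Since E[X] < 1, there exists a 4-coloring of K_{76} with no monochromatic K_6; hence R_4(6) > 76.

E[X] = 54654735/67108864 ≈ 0.814419; E[X] < 1, so R_4(6) > 76.


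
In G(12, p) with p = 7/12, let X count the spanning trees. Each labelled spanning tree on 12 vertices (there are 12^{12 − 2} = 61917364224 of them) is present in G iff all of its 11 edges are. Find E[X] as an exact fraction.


K_12 has 12^{12 − 2} = 61917364224 labelled spanning trees.
For each such spanning tree H, let X_H = 1 if all 11 edges of H are present in G. Then P[X_H = 1] = p^{11} = (7/12)^{11} = 1977326743/743008370688.
By linearity: E[X] = Σ_H E[X_H] = 61917364224 · p^{11} = 61917364224 · 1977326743/743008370688 = 1977326743/12.
Numerically: E[X] ≈ 1.648e+08.

E[X] = 61917364224 · (7/12)^{11} = 1977326743/12 ≈ 1.648e+08.


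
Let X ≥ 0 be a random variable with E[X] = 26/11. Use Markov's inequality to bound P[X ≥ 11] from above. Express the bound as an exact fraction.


μ = E[X] = 26/11, a = 11.
Markov: P[X ≥ 11] ≤ μ/a = (26/11)/11 = 26/121.
Numerically: ≈ 0.214876.
(Since a = 11 > μ = 2.363636, the bound 26/121 is < 1 and informative.)

P[X ≥ 11] ≤ 26/121 ≈ 0.214876.


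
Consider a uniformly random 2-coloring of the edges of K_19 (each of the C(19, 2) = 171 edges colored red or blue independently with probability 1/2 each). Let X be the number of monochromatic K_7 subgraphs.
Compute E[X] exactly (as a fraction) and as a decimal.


Let X = Σ_S X_S over the C(19, 7) = 50388 subsets S of size 7, where X_S = 1 if the K_7 on S is monochromatic.
For a fixed S, the K_7 on S has C(7, 2) = 21 edges. P[all 21 edges red] = (1/2)^21, and likewise for blue, so P[monochromatic] = 2·(1/2)^21 = 2^{1 − 21} = 1/1048576.
By linearity: E[X] = C(19, 7) · 2^{1 − 21} = 50388 · 1/1048576 = 12597/262144.
Numerically: E[X] ≈ 0.04805.

E[X] = C(19,7)·2^(1−C(7,2)) = 12597/262144 ≈ 0.04805.


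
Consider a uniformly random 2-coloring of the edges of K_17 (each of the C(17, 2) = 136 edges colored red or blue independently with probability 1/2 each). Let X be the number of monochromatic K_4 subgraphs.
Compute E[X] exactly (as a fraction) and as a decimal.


Let X = Σ_S X_S over the C(17, 4) = 2380 subsets S of size 4, where X_S = 1 if the K_4 on S is monochromatic.
For a fixed S, the K_4 on S has C(4, 2) = 6 edges. P[all 6 edges red] = (1/2)^6, and likewise for blue, so P[monochromatic] = 2·(1/2)^6 = 2^{1 − 6} = 1/32.
By linearity: E[X] = C(17, 4) · 2^{1 − 6} = 2380 · 1/32 = 595/8.
Numerically: E[X] ≈ 74.375000.

E[X] = C(17,4)·2^(1−C(4,2)) = 595/8 ≈ 74.375000.


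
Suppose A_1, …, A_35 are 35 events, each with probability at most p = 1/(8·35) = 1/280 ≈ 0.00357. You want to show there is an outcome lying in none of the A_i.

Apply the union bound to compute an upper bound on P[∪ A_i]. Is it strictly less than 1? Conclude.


Union bound: P[∪_{i=1}^{35} A_i] ≤ Σ_i P[A_i] ≤ 35·p = 35·(1/280) = 1/8.
Numerically: 1/8 ≈ 0.12500.
Is 1/8 < 1? YES.
Since P[∪ A_i] ≤ 1/8 < 1, the complement has P[∩ A_i^c] ≥ 1 − 1/8 = 7/8 > 0, so some outcome avoids every A_i.

35·p = 1/8 ≈ 0.12500; existence CERTIFIED by the union bound.


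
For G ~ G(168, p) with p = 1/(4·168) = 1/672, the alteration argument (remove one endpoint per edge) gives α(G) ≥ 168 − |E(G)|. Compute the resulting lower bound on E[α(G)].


E[|E(G)|] = C(168, 2)·p = 14028 · (1/672) = 167/8.
E[α(G)] ≥ n − E[|E(G)|] = 168 − 167/8 = 1177/8.
Numerically: ≈ 147.125000.
(This is only a lower bound; the true E[α(G)] may be larger.)

E[α(G)] ≥ 1177/8 ≈ 147.125000.


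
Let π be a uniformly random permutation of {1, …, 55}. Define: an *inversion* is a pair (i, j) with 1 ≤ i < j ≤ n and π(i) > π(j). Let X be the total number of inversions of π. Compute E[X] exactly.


Write X = Σ X_I over the C(55, 2) = 1485 pairs i < j, with X_I the indicator of one inversion.
There are 1485 indicators.
For each fixed pair i < j, the values π(i) and π(j) are two distinct elements of {1, …, 55} in uniformly random order; by symmetry P[π(i) > π(j)] = 1/2.
By linearity: E[X] = 1485 · (1/2) = C(55, 2) · (1/2) = 1485/2 = 1485/2 ≈ 742.50000.

E[X] = 1485/2 = 742.50000.


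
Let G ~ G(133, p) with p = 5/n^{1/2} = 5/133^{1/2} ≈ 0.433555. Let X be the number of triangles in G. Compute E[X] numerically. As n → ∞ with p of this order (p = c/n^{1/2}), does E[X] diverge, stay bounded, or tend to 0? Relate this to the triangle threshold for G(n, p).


Number of potential triangles: C(133, 3) = 383306.
Each occurs with probability p³ ≈ (0.433555)³ ≈ 8.14952979e-02.
By linearity: E[X] = C(133, 3)·p³ ≈ 383306 · 8.14952979e-02 ≈ 31237.636652.
Since α = 1/2 < 1, p = c/n^{1/2} ≫ 1/n is above the triangle threshold p ~ 1/n. Asymptotically E[X] ~ (c³/6)·n^{3(1−α)} = (5³/6)·n^{1.5} → ∞; triangles are abundant w.h.p.

E[X] ≈ 31237.636652; in regime p = Θ(1/n^{1/2}) E[X] diverges (above the triangle threshold p ~ 1/n).


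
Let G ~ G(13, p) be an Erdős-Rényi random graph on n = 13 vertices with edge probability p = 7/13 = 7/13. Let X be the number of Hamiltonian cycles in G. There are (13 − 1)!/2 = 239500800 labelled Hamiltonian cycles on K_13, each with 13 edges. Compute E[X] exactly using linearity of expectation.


K_13 has (13 − 1)!/2 = 239500800 labelled Hamiltonian cycles.
For each such Hamiltonian cycle H, let X_H = 1 if all 13 edges of H are present in G. Then P[X_H = 1] = p^{13} = (7/13)^{13} = 96889010407/302875106592253.
Summing the indicators: E[X] = Σ_H E[X_H] = 239500800 · p^{13} = 239500800 · 96889010407/302875106592253 = 23204995503684825600/302875106592253.
Numerically: E[X] ≈ 7.66e+04.

E[X] = 239500800 · (7/13)^{13} = 23204995503684825600/302875106592253 ≈ 7.66e+04.


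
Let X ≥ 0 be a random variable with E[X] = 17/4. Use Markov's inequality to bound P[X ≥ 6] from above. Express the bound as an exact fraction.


μ = E[X] = 17/4, a = 6.
Markov: P[X ≥ 6] ≤ μ/a = (17/4)/6 = 17/24.
Numerically: ≈ 0.708.
(Since a = 6 > μ = 4.250, the bound 17/24 is < 1 and informative.)

P[X ≥ 6] ≤ 17/24 ≈ 0.708.


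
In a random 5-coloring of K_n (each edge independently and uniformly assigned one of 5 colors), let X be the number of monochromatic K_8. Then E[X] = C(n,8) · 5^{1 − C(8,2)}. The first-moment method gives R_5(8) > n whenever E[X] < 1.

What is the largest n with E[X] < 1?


We need C(n, 8) · 5^{1 − 28} < 1, i.e. C(n, 8) < 5^{28 − 1} = 7450580596923828125.
Check values of n near the boundary:
  n = 860: C(860, 8) = 7182671140665308145; 7182671140665308145 < 7450580596923828125? YES
  n = 861: C(861, 8) = 7250034996615275865; 7250034996615275865 < 7450580596923828125? YES
  n = 862: C(862, 8) = 7317951015318931845; 7317951015318931845 < 7450580596923828125? YES
  n = 863: C(863, 8) = 7386423071602617757; 7386423071602617757 < 7450580596923828125? YES
  n = 864: C(864, 8) = 7455455062926006708; 7455455062926006708 < 7450580596923828125? NO
  n = 865: C(865, 8) = 7525050909487743060; 7525050909487743060 < 7450580596923828125? NO
  n = 866: C(866, 8) = 7595214554331451620; 7595214554331451620 < 7450580596923828125? NO
The largest n with C(n, 8) < 7450580596923828125 is n = 863 (where E[X] = 7386423071602617757/7450580596923828125 ≈ 0.9914). Hence R_5(8) > 863, i.e. R_5(8) ≥ 864.

Largest n = 863; hence R_5(8) > 863.


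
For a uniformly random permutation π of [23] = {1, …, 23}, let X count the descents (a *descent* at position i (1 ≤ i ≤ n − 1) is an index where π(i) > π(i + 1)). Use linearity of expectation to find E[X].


Write X = Σ X_I over i = 1, …, 22, with X_I the indicator of one descent.
There are 22 indicators.
For each fixed i, the pair (π(i), π(i+1)) is a uniformly random ordered pair of distinct values from {1, …, 23}; by symmetry P[π(i) > π(i+1)] = 1/2.
By linearity: E[X] = 22 · (1/2) = (23 − 1) · (1/2) = 11 ≈ 11.0000.

E[X] = 11 = 11.0000.


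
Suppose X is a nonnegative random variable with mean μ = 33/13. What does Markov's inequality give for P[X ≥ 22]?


μ = E[X] = 33/13, a = 22.
Markov: P[X ≥ 22] ≤ μ/a = (33/13)/22 = 3/26.
Numerically: ≈ 0.1154.
(Since a = 22 > μ = 2.5385, the bound 3/26 is < 1 and informative.)

P[X ≥ 22] ≤ 3/26 ≈ 0.1154.


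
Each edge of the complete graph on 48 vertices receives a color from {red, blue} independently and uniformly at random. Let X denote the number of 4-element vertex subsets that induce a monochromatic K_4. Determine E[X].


Let X = Σ_S X_S over the C(48, 4) = 194580 subsets S of size 4, where X_S = 1 if the K_4 on S is monochromatic.
For a fixed S, the K_4 on S has C(4, 2) = 6 edges. P[all 6 edges red] = (1/2)^6, and likewise for blue, so P[monochromatic] = 2·(1/2)^6 = 2^{1 − 6} = 1/32.
By linearity: E[X] = C(48, 4) · 2^{1 − 6} = 194580 · 1/32 = 48645/8.
Numerically: E[X] ≈ 6080.625.

E[X] = C(48,4)·2^(1−C(4,2)) = 48645/8 ≈ 6080.625.


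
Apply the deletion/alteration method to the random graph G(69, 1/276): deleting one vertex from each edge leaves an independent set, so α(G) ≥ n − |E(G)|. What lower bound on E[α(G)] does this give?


E[|E(G)|] = C(69, 2)·p = 2346 · (1/276) = 17/2.
E[α(G)] ≥ n − E[|E(G)|] = 69 − 17/2 = 121/2.
Numerically: ≈ 60.5000.
(This is only a lower bound; the true E[α(G)] may be larger.)

E[α(G)] ≥ 121/2 ≈ 60.5000.


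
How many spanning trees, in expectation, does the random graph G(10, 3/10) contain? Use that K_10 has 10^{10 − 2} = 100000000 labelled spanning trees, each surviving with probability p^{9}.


K_10 has 10^{10 − 2} = 100000000 labelled spanning trees.
For each such spanning tree H, let X_H = 1 if all 9 edges of H are present in G. Then P[X_H = 1] = p^{9} = (3/10)^{9} = 19683/1000000000.
Summing the indicators: E[X] = Σ_H E[X_H] = 100000000 · p^{9} = 100000000 · 19683/1000000000 = 19683/10.
Numerically: E[X] ≈ 1968.

E[X] = 100000000 · (3/10)^{9} = 19683/10 ≈ 1968.


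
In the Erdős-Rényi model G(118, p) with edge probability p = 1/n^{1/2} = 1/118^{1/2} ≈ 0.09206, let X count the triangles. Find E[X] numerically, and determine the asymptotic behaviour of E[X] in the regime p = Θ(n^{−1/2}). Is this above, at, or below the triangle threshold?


Number of potential triangles: C(118, 3) = 266916.
Each occurs with probability p³ ≈ (0.09206)³ ≈ 7.801480e-04.
By linearity: E[X] = C(118, 3)·p³ ≈ 266916 · 7.801480e-04 ≈ 208.2340.
Since α = 1/2 < 1, p = c/n^{1/2} ≫ 1/n is above the triangle threshold p ~ 1/n. Asymptotically E[X] ~ (c³/6)·n^{3(1−α)} = (1³/6)·n^{1.5} → ∞; triangles are abundant w.h.p.

E[X] ≈ 208.2340; in regime p = Θ(1/n^{1/2}) E[X] diverges (above the triangle threshold p ~ 1/n).


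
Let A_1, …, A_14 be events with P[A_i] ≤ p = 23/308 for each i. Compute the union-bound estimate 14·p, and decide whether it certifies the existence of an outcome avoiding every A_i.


Union bound: P[∪_{i=1}^{14} A_i] ≤ Σ_i P[A_i] ≤ 14·p = 14·(23/308) = 23/22.
Numerically: 23/22 ≈ 1.04545.
Is 23/22 < 1? NO.
Since the bound 23/22 is ≥ 1, the union bound is uninformative here; it does NOT by itself certify existence.

14·p = 23/22 ≈ 1.04545; existence NOT certified by the union bound.


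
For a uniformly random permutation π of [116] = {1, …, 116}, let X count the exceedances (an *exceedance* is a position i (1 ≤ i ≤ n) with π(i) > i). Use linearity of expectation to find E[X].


Write X = Σ_{i=1}^{116} X_i, where X_i = 1_{π(i) > i}.
For each fixed i, π(i) is uniform over {1, …, 116} (marginal of a uniform permutation), so P[π(i) > i] = (n − i)/n. Summing: Σ_{i=1}^{116} (n − i)/n = (0 + 1 + … + 115)/116 = 116(116 − 1)/(2·116) = (116 − 1)/2.
Hence E[X] = Σ_{i=1}^{116} (116 − i)/116 = 115/2 ≈ 57.50000.

E[X] = 115/2 = 57.50000.


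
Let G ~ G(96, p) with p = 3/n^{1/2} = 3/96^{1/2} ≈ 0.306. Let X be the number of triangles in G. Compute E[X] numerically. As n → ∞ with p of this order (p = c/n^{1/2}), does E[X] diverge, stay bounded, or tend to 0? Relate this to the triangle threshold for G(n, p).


Number of potential triangles: C(96, 3) = 142880.
Each occurs with probability p³ ≈ (0.306)³ ≈ 2.87050e-02.
By linearity: E[X] = C(96, 3)·p³ ≈ 142880 · 2.87050e-02 ≈ 4101.364.
Since α = 1/2 < 1, p = c/n^{1/2} ≫ 1/n is above the triangle threshold p ~ 1/n. Asymptotically E[X] ~ (c³/6)·n^{3(1−α)} = (3³/6)·n^{1.5} → ∞; triangles are abundant w.h.p.

E[X] ≈ 4101.364; in regime p = Θ(1/n^{1/2}) E[X] diverges (above the triangle threshold p ~ 1/n).


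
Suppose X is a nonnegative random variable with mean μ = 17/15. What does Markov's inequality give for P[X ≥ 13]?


μ = E[X] = 17/15, a = 13.
Markov: P[X ≥ 13] ≤ μ/a = (17/15)/13 = 17/195.
Numerically: ≈ 0.087.
(Since a = 13 > μ = 1.133, the bound 17/195 is < 1 and informative.)

P[X ≥ 13] ≤ 17/195 ≈ 0.087.


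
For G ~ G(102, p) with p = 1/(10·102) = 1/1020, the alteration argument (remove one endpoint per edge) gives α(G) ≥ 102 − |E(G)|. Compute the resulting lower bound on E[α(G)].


E[|E(G)|] = C(102, 2)·p = 5151 · (1/1020) = 101/20.
E[α(G)] ≥ n − E[|E(G)|] = 102 − 101/20 = 1939/20.
Numerically: ≈ 96.950000.
(This is only a lower bound; the true E[α(G)] may be larger.)

E[α(G)] ≥ 1939/20 ≈ 96.950000.


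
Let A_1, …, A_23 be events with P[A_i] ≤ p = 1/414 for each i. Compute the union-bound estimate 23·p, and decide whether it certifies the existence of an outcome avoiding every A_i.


Union bound: P[∪_{i=1}^{23} A_i] ≤ Σ_i P[A_i] ≤ 23·p = 23·(1/414) = 1/18.
Numerically: 1/18 ≈ 0.05556.
Is 1/18 < 1? YES.
Since P[∪ A_i] ≤ 1/18 < 1, the complement has P[∩ A_i^c] ≥ 1 − 1/18 = 17/18 > 0, so some outcome avoids every A_i.

23·p = 1/18 ≈ 0.05556; existence CERTIFIED by the union bound.


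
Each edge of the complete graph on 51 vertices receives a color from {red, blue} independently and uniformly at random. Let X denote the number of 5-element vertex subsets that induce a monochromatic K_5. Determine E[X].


Let X = Σ_S X_S over the C(51, 5) = 2349060 subsets S of size 5, where X_S = 1 if the K_5 on S is monochromatic.
For a fixed S, the K_5 on S has C(5, 2) = 10 edges. P[all 10 edges red] = (1/2)^10, and likewise for blue, so P[monochromatic] = 2·(1/2)^10 = 2^{1 − 10} = 1/512.
By linearity of expectation: E[X] = C(51, 5) · 2^{1 − 10} = 2349060 · 1/512 = 587265/128.
Numerically: E[X] ≈ 4588.008.

E[X] = C(51,5)·2^(1−C(5,2)) = 587265/128 ≈ 4588.008.


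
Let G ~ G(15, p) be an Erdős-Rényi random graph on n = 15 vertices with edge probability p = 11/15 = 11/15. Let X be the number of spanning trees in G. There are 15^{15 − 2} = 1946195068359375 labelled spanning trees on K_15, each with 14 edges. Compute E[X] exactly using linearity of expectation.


K_15 has 15^{15 − 2} = 1946195068359375 labelled spanning trees.
For each such spanning tree H, let X_H = 1 if all 14 edges of H are present in G. Then P[X_H = 1] = p^{14} = (11/15)^{14} = 379749833583241/29192926025390625.
By linearity of expectation: E[X] = Σ_H E[X_H] = 1946195068359375 · p^{14} = 1946195068359375 · 379749833583241/29192926025390625 = 379749833583241/15.
Numerically: E[X] ≈ 2.53167e+13.

E[X] = 1946195068359375 · (11/15)^{14} = 379749833583241/15 ≈ 2.53167e+13.


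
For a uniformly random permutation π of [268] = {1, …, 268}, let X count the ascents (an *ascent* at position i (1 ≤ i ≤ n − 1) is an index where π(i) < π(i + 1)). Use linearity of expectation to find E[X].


Write X = Σ X_I over i = 1, …, 267, with X_I the indicator of one ascent.
There are 267 indicators.
For each fixed i, the pair (π(i), π(i+1)) is a uniformly random ordered pair of distinct values from {1, …, 268}; by symmetry P[π(i) < π(i+1)] = 1/2.
By linearity: E[X] = 267 · (1/2) = (268 − 1) · (1/2) = 267/2 ≈ 133.5000.

E[X] = 267/2 = 133.5000.


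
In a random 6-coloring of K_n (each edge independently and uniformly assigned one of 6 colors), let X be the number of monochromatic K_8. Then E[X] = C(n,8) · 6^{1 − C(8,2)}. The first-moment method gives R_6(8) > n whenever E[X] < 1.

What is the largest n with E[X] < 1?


We need C(n, 8) · 6^{1 − 28} < 1, i.e. C(n, 8) < 6^{28 − 1} = 1023490369077469249536.
Check values of n near the boundary:
  n = 1592: C(1592, 8) = 1005480414540892933435; 1005480414540892933435 < 1023490369077469249536? YES
  n = 1593: C(1593, 8) = 1010555394551193970323; 1010555394551193970323 < 1023490369077469249536? YES
  n = 1594: C(1594, 8) = 1015652773590544255167; 1015652773590544255167 < 1023490369077469249536? YES
  n = 1595: C(1595, 8) = 1020772636343363633895; 1020772636343363633895 < 1023490369077469249536? YES
  n = 1596: C(1596, 8) = 1025915067760710553965; 1025915067760710553965 < 1023490369077469249536? NO
The largest n with C(n, 8) < 1023490369077469249536 is n = 1595 (where E[X] = 113419181815929292655/113721152119718805504 ≈ 0.99734). Hence R_6(8) > 1595, i.e. R_6(8) ≥ 1596.

Largest n = 1595; hence R_6(8) > 1595.


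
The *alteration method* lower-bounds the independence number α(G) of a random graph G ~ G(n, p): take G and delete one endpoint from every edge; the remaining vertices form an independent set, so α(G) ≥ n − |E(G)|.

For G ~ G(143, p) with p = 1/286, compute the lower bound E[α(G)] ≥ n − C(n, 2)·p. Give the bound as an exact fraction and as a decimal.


E[|E(G)|] = C(143, 2)·p = 10153 · (1/286) = 71/2.
E[α(G)] ≥ n − E[|E(G)|] = 143 − 71/2 = 215/2.
Numerically: ≈ 107.500.
(This is only a lower bound; the true E[α(G)] may be larger.)

E[α(G)] ≥ 215/2 ≈ 107.500.


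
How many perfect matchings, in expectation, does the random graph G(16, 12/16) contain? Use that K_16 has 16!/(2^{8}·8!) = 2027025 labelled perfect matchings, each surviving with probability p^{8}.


K_16 has 16!/(2^{8}·8!) = 2027025 labelled perfect matchings.
For each such perfect matching H, let X_H = 1 if all 8 edges of H are present in G. Then P[X_H = 1] = p^{8} = (3/4)^{8} = 6561/65536.
Summing the indicators: E[X] = Σ_H E[X_H] = 2027025 · p^{8} = 2027025 · 6561/65536 = 13299311025/65536.
Numerically: E[X] ≈ 2.029e+05.

E[X] = 2027025 · (3/4)^{8} = 13299311025/65536 ≈ 2.029e+05.


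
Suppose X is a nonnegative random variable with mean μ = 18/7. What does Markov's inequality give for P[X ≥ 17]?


μ = E[X] = 18/7, a = 17.
Markov: P[X ≥ 17] ≤ μ/a = (18/7)/17 = 18/119.
Numerically: ≈ 0.151261.
(Since a = 17 > μ = 2.571429, the bound 18/119 is < 1 and informative.)

P[X ≥ 17] ≤ 18/119 ≈ 0.151261.


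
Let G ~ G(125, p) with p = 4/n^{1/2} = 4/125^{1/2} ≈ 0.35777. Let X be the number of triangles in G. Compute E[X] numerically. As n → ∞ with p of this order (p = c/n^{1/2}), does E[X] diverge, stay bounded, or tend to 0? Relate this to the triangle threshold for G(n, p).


Number of potential triangles: C(125, 3) = 317750.
Each occurs with probability p³ ≈ (0.35777)³ ≈ 4.5794672e-02.
By linearity: E[X] = C(125, 3)·p³ ≈ 317750 · 4.5794672e-02 ≈ 14551.25708.
Since α = 1/2 < 1, p = c/n^{1/2} ≫ 1/n is above the triangle threshold p ~ 1/n. Asymptotically E[X] ~ (c³/6)·n^{3(1−α)} = (4³/6)·n^{1.5} → ∞; triangles are abundant w.h.p.

E[X] ≈ 14551.25708; in regime p = Θ(1/n^{1/2}) E[X] diverges (above the triangle threshold p ~ 1/n).


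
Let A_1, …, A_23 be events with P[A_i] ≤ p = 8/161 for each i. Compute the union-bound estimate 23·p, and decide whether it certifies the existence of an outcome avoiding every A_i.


Union bound: P[∪_{i=1}^{23} A_i] ≤ Σ_i P[A_i] ≤ 23·p = 23·(8/161) = 8/7.
Numerically: 8/7 ≈ 1.142857.
Is 8/7 < 1? NO.
Since the bound 8/7 is ≥ 1, the union bound is uninformative here; it does NOT by itself certify existence.

23·p = 8/7 ≈ 1.142857; existence NOT certified by the union bound.


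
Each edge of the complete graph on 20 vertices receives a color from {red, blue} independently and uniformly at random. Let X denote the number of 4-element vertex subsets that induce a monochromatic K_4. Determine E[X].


Let X = Σ_S X_S over the C(20, 4) = 4845 subsets S of size 4, where X_S = 1 if the K_4 on S is monochromatic.
For a fixed S, the K_4 on S has C(4, 2) = 6 edges. P[all 6 edges red] = (1/2)^6, and likewise for blue, so P[monochromatic] = 2·(1/2)^6 = 2^{1 − 6} = 1/32.
By linearity: E[X] = C(20, 4) · 2^{1 − 6} = 4845 · 1/32 = 4845/32.
Numerically: E[X] ≈ 151.406250.

E[X] = C(20,4)·2^(1−C(4,2)) = 4845/32 ≈ 151.406250.
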